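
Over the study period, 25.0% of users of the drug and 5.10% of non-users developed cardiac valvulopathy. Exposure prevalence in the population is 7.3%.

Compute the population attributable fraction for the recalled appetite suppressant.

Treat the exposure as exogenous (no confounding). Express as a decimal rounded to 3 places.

p₁ = 0.25, p₀ = 0.051.
Overall risk P(Y=1) = π·p₁ + (1−π)·p₀ = 0.073×0.25 + 0.927×0.051 = 0.065527.
Under exogeneity, PAF = [P(Y=1) − p₀] / P(Y=1).
PAF = (0.065527 − 0.051) / 0.065527 ≈ 0.2217

PAF ≈ 0.222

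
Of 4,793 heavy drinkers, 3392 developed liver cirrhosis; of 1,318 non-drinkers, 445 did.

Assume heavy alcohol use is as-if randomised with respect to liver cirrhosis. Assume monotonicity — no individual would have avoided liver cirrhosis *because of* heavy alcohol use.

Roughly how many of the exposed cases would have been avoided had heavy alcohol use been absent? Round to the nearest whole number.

p₁ = P(outcome | exposed) = 3392/4793 = 0.7077
p₀ = P(outcome | unexposed) = 445/1318 = 0.33763
PN = (p₁ − p₀)/p₁ = (0.7077 − 0.33763) / 0.7077 ≈ 0.52291.
Attributable cases ≈ PN × (exposed cases) = 0.52291 × 3392 ≈ 1773.73.

about 1774 cases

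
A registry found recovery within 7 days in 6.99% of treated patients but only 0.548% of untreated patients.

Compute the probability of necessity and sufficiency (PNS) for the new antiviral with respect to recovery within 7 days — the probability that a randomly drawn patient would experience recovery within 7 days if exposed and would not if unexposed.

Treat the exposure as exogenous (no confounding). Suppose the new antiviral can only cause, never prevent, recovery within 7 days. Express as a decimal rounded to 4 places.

PNS ≈ 0.0644

p₁ = 0.0699, p₀ = 0.00548.
Under exogeneity and monotonicity, PNS = p₁ − p₀.
PNS = 0.0699 − 0.00548 = 0.06442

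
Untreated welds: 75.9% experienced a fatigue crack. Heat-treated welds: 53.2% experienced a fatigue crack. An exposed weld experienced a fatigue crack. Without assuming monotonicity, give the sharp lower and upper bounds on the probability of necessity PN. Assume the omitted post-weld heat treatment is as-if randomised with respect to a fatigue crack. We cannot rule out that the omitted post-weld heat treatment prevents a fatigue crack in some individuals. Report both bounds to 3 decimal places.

0.299 ≤ PN ≤ 0.617

p₁ = 0.759, p₀ = 0.532.
Under exogeneity alone the bounds on PN are max{0,(p₁−p₀)/p₁} ≤ PN ≤ min{1,(1−p₀)/p₁}.
  lower = (p₁ − p₀)/p₁ = 0.227 / 0.759 ≈ 0.2991
  upper = min{1, (1 − p₀)/p₁} = 0.468 / 0.759 ≈ 0.6166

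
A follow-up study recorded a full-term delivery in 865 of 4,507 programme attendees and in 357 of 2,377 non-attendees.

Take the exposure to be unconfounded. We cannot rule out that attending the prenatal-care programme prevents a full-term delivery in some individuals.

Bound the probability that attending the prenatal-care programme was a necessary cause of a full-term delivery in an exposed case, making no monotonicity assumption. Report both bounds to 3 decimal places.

p₁ = P(outcome | exposed) = 865/4507 = 0.19192
p₀ = P(outcome | unexposed) = 357/2377 = 0.15019
Under exogeneity alone the bounds on PN are max{0,(p₁−p₀)/p₁} ≤ PN ≤ min{1,(1−p₀)/p₁}.
  lower = (p₁ − p₀)/p₁ = 0.041734 / 0.19192 ≈ 0.2175
  upper = min{1, (1 − p₀)/p₁} = 0.84981 / 0.19192 ≈ 4.4279 → capped at 1

0.217 ≤ PN ≤ 1.000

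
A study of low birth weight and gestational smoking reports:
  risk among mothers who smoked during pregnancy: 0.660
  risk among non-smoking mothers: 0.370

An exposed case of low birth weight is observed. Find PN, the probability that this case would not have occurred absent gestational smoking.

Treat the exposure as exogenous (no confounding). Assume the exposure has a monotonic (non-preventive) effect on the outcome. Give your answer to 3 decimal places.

Let p₁ = 0.66, p₀ = 0.37.
Under exogeneity and monotonicity, PN = (p₁ − p₀) / p₁.
PN = (0.66 − 0.37) / 0.66 = 0.29 / 0.66 ≈ 0.4394

PN ≈ 0.439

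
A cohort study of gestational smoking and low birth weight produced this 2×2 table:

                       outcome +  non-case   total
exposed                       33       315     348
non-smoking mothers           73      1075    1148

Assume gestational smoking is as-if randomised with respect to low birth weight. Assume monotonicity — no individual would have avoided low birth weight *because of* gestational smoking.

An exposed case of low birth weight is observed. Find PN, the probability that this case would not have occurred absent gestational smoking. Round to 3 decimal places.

PN ≈ 0.329

p₁ = P(outcome | exposed) = 33/348 = 0.094828
p₀ = P(outcome | unexposed) = 73/1148 = 0.063589
Under exogeneity and monotonicity, PN = (p₁ − p₀)/p₁.
PN = (0.094828 − 0.063589) / 0.094828 ≈ 0.3294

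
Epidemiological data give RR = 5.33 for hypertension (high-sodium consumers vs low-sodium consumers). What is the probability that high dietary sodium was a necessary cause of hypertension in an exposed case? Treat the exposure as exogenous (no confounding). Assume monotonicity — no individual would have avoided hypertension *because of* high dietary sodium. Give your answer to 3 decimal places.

PN ≈ 0.812

Under exogeneity and monotonicity, PN = (RR − 1) / RR = 1 − 1/RR.
PN = (5.33 − 1) / 5.33 = 4.33 / 5.33 ≈ 0.8124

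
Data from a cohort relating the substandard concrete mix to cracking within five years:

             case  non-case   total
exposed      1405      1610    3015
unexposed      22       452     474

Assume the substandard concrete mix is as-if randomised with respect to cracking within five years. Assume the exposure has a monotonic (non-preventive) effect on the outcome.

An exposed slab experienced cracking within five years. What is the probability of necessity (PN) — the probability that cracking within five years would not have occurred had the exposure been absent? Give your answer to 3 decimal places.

PN ≈ 0.900

p₁ = P(outcome | exposed) = 1405/3015 = 0.466
p₀ = P(outcome | unexposed) = 22/474 = 0.046414
Under exogeneity and monotonicity, PN = (p₁ − p₀)/p₁.
PN = (0.466 − 0.046414) / 0.466 ≈ 0.9004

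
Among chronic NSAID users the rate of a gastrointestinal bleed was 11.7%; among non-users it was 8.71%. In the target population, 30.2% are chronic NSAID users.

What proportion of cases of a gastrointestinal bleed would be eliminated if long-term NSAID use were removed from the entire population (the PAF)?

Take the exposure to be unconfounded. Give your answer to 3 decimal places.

p₁ = 0.117, p₀ = 0.0871.
Overall risk P(Y=1) = π·p₁ + (1−π)·p₀ = 0.302×0.117 + 0.698×0.0871 = 0.09613.
Under exogeneity, PAF = [P(Y=1) − p₀] / P(Y=1).
PAF = (0.09613 − 0.0871) / 0.09613 ≈ 0.0939

PAF ≈ 0.094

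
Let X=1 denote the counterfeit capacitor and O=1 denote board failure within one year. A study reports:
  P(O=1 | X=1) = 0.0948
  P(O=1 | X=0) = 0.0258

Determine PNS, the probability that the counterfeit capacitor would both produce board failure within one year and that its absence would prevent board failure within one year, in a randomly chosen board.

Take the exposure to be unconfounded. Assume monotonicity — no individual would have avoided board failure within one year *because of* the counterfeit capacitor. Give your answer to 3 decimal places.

Let p₁ = 0.0948, p₀ = 0.0258.
Under exogeneity and monotonicity, PNS = p₁ − p₀.
PNS = 0.0948 − 0.0258 = 0.069

PNS ≈ 0.069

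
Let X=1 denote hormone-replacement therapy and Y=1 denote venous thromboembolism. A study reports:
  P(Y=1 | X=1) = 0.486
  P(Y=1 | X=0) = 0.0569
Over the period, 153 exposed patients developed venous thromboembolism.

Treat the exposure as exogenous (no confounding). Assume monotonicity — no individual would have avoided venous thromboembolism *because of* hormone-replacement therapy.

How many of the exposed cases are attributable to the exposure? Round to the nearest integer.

about 135 cases

Let p₁ = 0.486, p₀ = 0.0569.
PN = (p₁ − p₀)/p₁ = (0.486 − 0.0569) / 0.486 ≈ 0.88292.
Attributable cases ≈ PN × (exposed cases) = 0.88292 × 153 ≈ 135.09.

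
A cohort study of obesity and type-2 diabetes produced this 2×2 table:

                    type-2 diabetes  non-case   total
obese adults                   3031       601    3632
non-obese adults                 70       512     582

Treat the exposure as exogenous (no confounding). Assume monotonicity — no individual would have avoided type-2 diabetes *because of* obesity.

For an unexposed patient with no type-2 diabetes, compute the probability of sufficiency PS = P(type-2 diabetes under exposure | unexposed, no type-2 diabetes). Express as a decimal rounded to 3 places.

PS ≈ 0.812

p₁ = P(outcome | exposed) = 3031/3632 = 0.83453
p₀ = P(outcome | unexposed) = 70/582 = 0.12027
Under exogeneity and monotonicity, PS = (p₁ − p₀)/(1 − p₀).
PS = (0.83453 − 0.12027) / 0.87973 ≈ 0.8119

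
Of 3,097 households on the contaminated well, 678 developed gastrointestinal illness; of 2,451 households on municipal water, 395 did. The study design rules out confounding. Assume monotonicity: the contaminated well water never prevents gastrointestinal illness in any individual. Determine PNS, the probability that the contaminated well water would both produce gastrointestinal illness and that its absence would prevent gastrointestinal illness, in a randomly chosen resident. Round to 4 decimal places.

PNS ≈ 0.0578

p₁ = P(outcome | exposed) = 678/3097 = 0.21892
p₀ = P(outcome | unexposed) = 395/2451 = 0.16116
Under exogeneity and monotonicity, PNS = p₁ − p₀.
PNS = 0.21892 − 0.16116 = 0.057763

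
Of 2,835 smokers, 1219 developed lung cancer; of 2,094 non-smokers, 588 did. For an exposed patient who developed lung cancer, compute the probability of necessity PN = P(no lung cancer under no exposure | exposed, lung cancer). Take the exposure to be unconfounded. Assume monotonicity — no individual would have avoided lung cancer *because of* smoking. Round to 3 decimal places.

PN ≈ 0.347

p₁ = P(outcome | exposed) = 1219/2835 = 0.42998
p₀ = P(outcome | unexposed) = 588/2094 = 0.2808
Under exogeneity and monotonicity, PN = (p₁ − p₀) / p₁.
PN = (0.42998 − 0.2808) / 0.42998 = 0.14918 / 0.42998 ≈ 0.3469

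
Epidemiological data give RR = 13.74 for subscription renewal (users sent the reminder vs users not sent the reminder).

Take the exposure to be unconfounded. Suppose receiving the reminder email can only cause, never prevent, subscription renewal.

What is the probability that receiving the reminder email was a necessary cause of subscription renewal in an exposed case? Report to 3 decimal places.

Under exogeneity and monotonicity, PN = (RR − 1) / RR = 1 − 1/RR.
PN = (13.74 − 1) / 13.74 = 12.74 / 13.74 ≈ 0.9272

PN ≈ 0.927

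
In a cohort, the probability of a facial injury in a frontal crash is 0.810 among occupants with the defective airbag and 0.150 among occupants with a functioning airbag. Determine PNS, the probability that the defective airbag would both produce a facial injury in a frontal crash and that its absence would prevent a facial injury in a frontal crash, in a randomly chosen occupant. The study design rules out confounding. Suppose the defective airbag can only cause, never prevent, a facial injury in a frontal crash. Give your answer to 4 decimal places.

Let p₁ = 0.81, p₀ = 0.15.
Under exogeneity and monotonicity, PNS = p₁ − p₀.
PNS = 0.81 − 0.15 = 0.66

PNS ≈ 0.6600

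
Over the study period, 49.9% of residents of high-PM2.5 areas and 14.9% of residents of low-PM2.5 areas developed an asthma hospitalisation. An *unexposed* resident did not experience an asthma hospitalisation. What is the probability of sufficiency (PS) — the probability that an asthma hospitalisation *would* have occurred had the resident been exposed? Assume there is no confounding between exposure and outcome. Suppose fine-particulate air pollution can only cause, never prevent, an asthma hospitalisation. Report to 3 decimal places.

p₁ = 0.499, p₀ = 0.149.
Under exogeneity and monotonicity, PS = (p₁ − p₀) / (1 − p₀).
PS = (0.499 − 0.149) / (1 − 0.149) = 0.35 / 0.851 ≈ 0.4113

PS ≈ 0.411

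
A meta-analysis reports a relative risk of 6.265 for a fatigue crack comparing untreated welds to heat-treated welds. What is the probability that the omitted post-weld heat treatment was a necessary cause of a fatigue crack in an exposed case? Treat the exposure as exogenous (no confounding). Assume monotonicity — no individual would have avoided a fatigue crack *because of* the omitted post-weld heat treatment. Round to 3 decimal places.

Under exogeneity and monotonicity, PN = (RR − 1) / RR = 1 − 1/RR.
PN = (6.265 − 1) / 6.265 = 5.265 / 6.265 ≈ 0.8404

PN ≈ 0.840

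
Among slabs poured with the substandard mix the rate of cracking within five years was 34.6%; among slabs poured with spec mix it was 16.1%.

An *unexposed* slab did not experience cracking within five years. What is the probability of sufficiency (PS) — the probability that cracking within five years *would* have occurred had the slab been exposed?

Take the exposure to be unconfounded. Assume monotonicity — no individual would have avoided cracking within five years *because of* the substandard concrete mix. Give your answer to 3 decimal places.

p₁ = 0.346, p₀ = 0.161.
Under exogeneity and monotonicity, PS = (p₁ − p₀) / (1 − p₀).
PS = (0.346 − 0.161) / (1 − 0.161) = 0.185 / 0.839 ≈ 0.2205

PS ≈ 0.221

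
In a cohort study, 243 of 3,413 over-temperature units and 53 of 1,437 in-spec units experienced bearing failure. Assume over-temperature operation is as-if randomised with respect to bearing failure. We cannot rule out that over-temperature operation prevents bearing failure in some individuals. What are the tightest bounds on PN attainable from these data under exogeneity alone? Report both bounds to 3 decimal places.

0.482 ≤ PN ≤ 1.000

p₁ = P(outcome | exposed) = 243/3413 = 0.071198
p₀ = P(outcome | unexposed) = 53/1437 = 0.036882
Under exogeneity alone the bounds on PN are max{0,(p₁−p₀)/p₁} ≤ PN ≤ min{1,(1−p₀)/p₁}.
  lower = (p₁ − p₀)/p₁ = 0.034316 / 0.071198 ≈ 0.4820
  upper = min{1, (1 − p₀)/p₁} = 0.96312 / 0.071198 ≈ 13.5272 → capped at 1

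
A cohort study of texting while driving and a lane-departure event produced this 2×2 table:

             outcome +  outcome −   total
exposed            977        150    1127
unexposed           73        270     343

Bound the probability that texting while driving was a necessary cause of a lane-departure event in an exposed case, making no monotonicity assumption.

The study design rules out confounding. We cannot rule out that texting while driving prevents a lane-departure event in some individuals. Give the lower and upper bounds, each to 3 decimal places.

0.754 ≤ PN ≤ 0.908

p₁ = P(outcome | exposed) = 977/1127 = 0.8669
p₀ = P(outcome | unexposed) = 73/343 = 0.21283
Under exogeneity alone the bounds on PN are max{0,(p₁−p₀)/p₁} ≤ PN ≤ min{1,(1−p₀)/p₁}.
  lower = (p₁ − p₀)/p₁ = 0.65408 / 0.8669 ≈ 0.7545
  upper = min{1, (1 − p₀)/p₁} = 0.78717 / 0.8669 ≈ 0.9080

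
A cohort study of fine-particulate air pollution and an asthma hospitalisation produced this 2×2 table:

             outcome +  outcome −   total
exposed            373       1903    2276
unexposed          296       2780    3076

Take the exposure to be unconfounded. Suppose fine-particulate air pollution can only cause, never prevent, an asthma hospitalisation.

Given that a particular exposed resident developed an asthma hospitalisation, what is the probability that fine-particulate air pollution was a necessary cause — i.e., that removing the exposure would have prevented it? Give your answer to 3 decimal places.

p₁ = P(outcome | exposed) = 373/2276 = 0.16388
p₀ = P(outcome | unexposed) = 296/3076 = 0.096229
Under exogeneity and monotonicity, PN = (p₁ − p₀) / p₁.
PN = (0.16388 − 0.096229) / 0.16388 = 0.067655 / 0.16388 ≈ 0.4128

PN ≈ 0.413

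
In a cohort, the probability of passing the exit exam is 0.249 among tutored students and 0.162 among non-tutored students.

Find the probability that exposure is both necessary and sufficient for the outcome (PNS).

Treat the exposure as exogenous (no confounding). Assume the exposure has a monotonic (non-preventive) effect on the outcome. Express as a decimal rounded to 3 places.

PNS ≈ 0.087

Let p₁ = 0.249, p₀ = 0.162.
Under exogeneity and monotonicity, PNS = p₁ − p₀.
PNS = 0.249 − 0.162 = 0.087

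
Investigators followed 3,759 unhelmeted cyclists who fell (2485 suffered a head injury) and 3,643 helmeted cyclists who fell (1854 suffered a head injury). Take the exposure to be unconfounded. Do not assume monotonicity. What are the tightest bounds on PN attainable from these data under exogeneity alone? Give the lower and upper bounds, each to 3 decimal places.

p₁ = P(outcome | exposed) = 2485/3759 = 0.66108
p₀ = P(outcome | unexposed) = 1854/3643 = 0.50892
Under exogeneity alone the bounds on PN are max{0,(p₁−p₀)/p₁} ≤ PN ≤ min{1,(1−p₀)/p₁}.
  lower = (p₁ − p₀)/p₁ = 0.15216 / 0.66108 ≈ 0.2302
  upper = min{1, (1 − p₀)/p₁} = 0.49108 / 0.66108 ≈ 0.7428

0.230 ≤ PN ≤ 0.743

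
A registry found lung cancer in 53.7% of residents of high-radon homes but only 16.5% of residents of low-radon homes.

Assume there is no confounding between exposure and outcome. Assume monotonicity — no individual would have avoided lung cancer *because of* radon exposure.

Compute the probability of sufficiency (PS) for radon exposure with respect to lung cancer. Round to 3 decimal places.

p₁ = 0.537, p₀ = 0.165.
Under exogeneity and monotonicity, PS = (p₁ − p₀) / (1 − p₀).
PS = (0.537 − 0.165) / (1 − 0.165) = 0.372 / 0.835 ≈ 0.4455

PS ≈ 0.446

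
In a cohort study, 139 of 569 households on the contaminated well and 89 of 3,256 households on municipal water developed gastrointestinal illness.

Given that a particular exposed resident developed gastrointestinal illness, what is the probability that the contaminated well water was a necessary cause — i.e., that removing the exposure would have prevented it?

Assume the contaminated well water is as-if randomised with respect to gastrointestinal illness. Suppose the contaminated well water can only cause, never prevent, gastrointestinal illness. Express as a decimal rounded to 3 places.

PN ≈ 0.888

p₁ = P(outcome | exposed) = 139/569 = 0.24429
p₀ = P(outcome | unexposed) = 89/3256 = 0.027334
Under exogeneity and monotonicity, PN = (p₁ − p₀) / p₁.
PN = (0.24429 − 0.027334) / 0.24429 = 0.21695 / 0.24429 ≈ 0.8881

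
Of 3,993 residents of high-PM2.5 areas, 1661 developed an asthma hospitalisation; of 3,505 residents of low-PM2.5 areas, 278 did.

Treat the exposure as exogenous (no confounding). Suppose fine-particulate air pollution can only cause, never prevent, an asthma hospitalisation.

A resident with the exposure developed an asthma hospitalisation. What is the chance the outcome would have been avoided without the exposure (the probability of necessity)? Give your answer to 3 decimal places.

PN ≈ 0.809

p₁ = P(outcome | exposed) = 1661/3993 = 0.41598
p₀ = P(outcome | unexposed) = 278/3505 = 0.079315
Under exogeneity and monotonicity, PN = (p₁ − p₀) / p₁.
PN = (0.41598 − 0.079315) / 0.41598 = 0.33666 / 0.41598 ≈ 0.8093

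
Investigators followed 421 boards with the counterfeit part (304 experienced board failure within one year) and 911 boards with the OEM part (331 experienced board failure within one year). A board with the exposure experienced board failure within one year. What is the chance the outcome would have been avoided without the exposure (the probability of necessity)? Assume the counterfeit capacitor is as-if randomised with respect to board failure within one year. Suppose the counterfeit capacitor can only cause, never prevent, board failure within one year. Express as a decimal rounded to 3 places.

PN ≈ 0.497

p₁ = P(outcome | exposed) = 304/421 = 0.72209
p₀ = P(outcome | unexposed) = 331/911 = 0.36334
Under exogeneity and monotonicity, PN = (p₁ − p₀) / p₁.
PN = (0.72209 − 0.36334) / 0.72209 = 0.35875 / 0.72209 ≈ 0.4968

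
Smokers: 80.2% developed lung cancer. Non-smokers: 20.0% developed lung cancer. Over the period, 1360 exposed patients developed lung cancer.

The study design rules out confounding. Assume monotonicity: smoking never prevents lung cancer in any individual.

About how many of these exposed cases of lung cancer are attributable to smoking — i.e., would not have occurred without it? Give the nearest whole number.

p₁ = 0.802, p₀ = 0.2.
PN = (p₁ − p₀)/p₁ = (0.802 − 0.2) / 0.802 ≈ 0.75062.
Attributable cases ≈ PN × (exposed cases) = 0.75062 × 1360 ≈ 1020.85.

about 1021 cases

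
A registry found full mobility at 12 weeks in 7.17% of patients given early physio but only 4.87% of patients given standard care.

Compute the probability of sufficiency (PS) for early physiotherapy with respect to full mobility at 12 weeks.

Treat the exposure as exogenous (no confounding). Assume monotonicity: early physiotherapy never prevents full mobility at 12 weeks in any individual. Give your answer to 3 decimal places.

PS ≈ 0.024

p₁ = 0.0717, p₀ = 0.0487.
Under exogeneity and monotonicity, PS = (p₁ − p₀) / (1 − p₀).
PS = (0.0717 − 0.0487) / (1 − 0.0487) = 0.023 / 0.9513 ≈ 0.0242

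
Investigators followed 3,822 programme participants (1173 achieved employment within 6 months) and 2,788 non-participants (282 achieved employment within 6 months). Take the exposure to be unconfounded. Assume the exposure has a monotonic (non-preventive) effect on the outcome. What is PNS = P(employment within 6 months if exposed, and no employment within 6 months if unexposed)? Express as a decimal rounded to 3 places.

PNS ≈ 0.206

p₁ = P(outcome | exposed) = 1173/3822 = 0.30691
p₀ = P(outcome | unexposed) = 282/2788 = 0.10115
Under exogeneity and monotonicity, PNS = p₁ − p₀.
PNS = 0.30691 − 0.10115 = 0.20576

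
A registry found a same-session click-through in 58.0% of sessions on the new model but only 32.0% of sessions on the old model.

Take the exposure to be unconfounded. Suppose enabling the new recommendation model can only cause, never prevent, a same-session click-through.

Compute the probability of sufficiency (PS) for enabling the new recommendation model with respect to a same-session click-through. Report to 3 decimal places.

p₁ = 0.58, p₀ = 0.32.
Under exogeneity and monotonicity, PS = (p₁ − p₀) / (1 − p₀).
PS = (0.58 − 0.32) / (1 − 0.32) = 0.26 / 0.68 ≈ 0.3824

PS ≈ 0.382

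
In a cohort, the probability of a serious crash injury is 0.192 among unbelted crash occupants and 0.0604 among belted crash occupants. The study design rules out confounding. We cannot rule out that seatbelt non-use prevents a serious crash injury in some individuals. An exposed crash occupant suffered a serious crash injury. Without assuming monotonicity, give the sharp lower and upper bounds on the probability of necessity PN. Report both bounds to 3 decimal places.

Let p₁ = 0.192, p₀ = 0.0604.
Under exogeneity alone the bounds on PN are max{0,(p₁−p₀)/p₁} ≤ PN ≤ min{1,(1−p₀)/p₁}.
  lower = (p₁ − p₀)/p₁ = 0.1316 / 0.192 ≈ 0.6854
  upper = min{1, (1 − p₀)/p₁} = 0.9396 / 0.192 ≈ 4.8937 → capped at 1

0.685 ≤ PN ≤ 1.000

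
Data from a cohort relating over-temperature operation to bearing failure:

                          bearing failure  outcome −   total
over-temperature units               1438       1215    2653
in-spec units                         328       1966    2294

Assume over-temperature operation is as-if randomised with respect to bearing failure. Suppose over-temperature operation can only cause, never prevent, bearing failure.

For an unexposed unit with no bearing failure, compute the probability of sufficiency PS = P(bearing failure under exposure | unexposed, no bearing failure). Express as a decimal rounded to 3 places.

PS ≈ 0.466

p₁ = P(outcome | exposed) = 1438/2653 = 0.54203
p₀ = P(outcome | unexposed) = 328/2294 = 0.14298
Under exogeneity and monotonicity, PS = (p₁ − p₀)/(1 − p₀).
PS = (0.54203 − 0.14298) / 0.85702 ≈ 0.4656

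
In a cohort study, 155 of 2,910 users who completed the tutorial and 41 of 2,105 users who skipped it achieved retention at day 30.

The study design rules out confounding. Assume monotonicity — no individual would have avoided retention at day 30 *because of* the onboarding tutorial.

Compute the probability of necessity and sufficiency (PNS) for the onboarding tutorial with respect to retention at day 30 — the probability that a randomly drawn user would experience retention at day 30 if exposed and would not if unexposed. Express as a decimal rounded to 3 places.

PNS ≈ 0.034

p₁ = P(outcome | exposed) = 155/2910 = 0.053265
p₀ = P(outcome | unexposed) = 41/2105 = 0.019477
Under exogeneity and monotonicity, PNS = p₁ − p₀.
PNS = 0.053265 − 0.019477 = 0.033787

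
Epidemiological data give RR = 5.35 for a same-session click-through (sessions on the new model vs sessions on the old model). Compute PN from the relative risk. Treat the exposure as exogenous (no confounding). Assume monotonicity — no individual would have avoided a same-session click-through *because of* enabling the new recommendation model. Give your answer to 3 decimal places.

Under exogeneity and monotonicity, PN = (RR − 1) / RR = 1 − 1/RR.
PN = (5.35 − 1) / 5.35 = 4.35 / 5.35 ≈ 0.8131

PN ≈ 0.813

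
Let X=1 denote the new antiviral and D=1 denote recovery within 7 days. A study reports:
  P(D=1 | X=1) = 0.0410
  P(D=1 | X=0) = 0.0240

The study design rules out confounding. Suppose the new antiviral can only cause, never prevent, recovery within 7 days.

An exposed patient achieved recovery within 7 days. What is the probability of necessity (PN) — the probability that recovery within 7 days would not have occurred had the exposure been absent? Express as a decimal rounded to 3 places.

Let p₁ = 0.041, p₀ = 0.024.
Under exogeneity and monotonicity, PN = (p₁ − p₀) / p₁.
PN = (0.041 − 0.024) / 0.041 = 0.017 / 0.041 ≈ 0.4146

PN ≈ 0.415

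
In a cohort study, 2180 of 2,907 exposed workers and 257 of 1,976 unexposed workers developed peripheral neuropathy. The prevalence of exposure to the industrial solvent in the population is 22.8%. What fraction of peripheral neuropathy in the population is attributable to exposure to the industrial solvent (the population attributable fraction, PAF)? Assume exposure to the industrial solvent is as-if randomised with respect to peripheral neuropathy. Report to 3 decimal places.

p₁ = P(outcome | exposed) = 2180/2907 = 0.74991
p₀ = P(outcome | unexposed) = 257/1976 = 0.13006
Overall risk P(Y=1) = π·p₁ + (1−π)·p₀ = 0.228×0.74991 + 0.772×0.13006 = 0.27139.
Under exogeneity, PAF = [P(Y=1) − p₀] / P(Y=1).
PAF = (0.27139 − 0.13006) / 0.27139 ≈ 0.5208

PAF ≈ 0.521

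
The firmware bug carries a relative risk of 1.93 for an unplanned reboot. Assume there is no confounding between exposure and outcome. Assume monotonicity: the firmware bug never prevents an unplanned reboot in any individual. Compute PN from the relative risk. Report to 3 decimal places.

Under exogeneity and monotonicity, PN = (RR − 1) / RR = 1 − 1/RR.
PN = (1.93 − 1) / 1.93 = 0.93 / 1.93 ≈ 0.4819

PN ≈ 0.482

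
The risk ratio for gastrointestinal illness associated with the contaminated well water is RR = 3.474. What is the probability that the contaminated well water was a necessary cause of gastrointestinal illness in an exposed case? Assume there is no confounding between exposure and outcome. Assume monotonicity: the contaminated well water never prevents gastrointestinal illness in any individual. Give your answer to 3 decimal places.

PN ≈ 0.712

Under exogeneity and monotonicity, PN = (RR − 1) / RR = 1 − 1/RR.
PN = (3.474 − 1) / 3.474 = 2.474 / 3.474 ≈ 0.7121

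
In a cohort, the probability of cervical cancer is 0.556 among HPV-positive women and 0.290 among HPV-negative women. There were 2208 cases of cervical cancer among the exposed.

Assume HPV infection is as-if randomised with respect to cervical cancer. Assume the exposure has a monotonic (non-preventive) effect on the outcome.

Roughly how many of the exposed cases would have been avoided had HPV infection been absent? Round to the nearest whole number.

Let p₁ = 0.556, p₀ = 0.29.
PN = (p₁ − p₀)/p₁ = (0.556 − 0.29) / 0.556 ≈ 0.47842.
Attributable cases ≈ PN × (exposed cases) = 0.47842 × 2208 ≈ 1056.35.

about 1056 cases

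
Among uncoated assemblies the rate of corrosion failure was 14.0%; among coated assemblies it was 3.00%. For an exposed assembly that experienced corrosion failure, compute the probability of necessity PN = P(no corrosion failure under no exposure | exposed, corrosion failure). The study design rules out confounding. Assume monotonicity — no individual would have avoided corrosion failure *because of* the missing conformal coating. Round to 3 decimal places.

p₁ = 0.14, p₀ = 0.03.
Under exogeneity and monotonicity, PN = (p₁ − p₀) / p₁.
PN = (0.14 − 0.03) / 0.14 = 0.11 / 0.14 ≈ 0.7857

PN ≈ 0.786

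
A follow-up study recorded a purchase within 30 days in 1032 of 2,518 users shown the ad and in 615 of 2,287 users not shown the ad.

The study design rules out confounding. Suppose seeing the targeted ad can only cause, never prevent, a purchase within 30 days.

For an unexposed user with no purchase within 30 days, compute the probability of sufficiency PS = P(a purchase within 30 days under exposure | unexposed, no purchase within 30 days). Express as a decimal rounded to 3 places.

p₁ = P(outcome | exposed) = 1032/2518 = 0.40985
p₀ = P(outcome | unexposed) = 615/2287 = 0.26891
Under exogeneity and monotonicity, PS = (p₁ − p₀) / (1 − p₀).
PS = (0.40985 − 0.26891) / (1 − 0.26891) = 0.14094 / 0.73109 ≈ 0.1928

PS ≈ 0.193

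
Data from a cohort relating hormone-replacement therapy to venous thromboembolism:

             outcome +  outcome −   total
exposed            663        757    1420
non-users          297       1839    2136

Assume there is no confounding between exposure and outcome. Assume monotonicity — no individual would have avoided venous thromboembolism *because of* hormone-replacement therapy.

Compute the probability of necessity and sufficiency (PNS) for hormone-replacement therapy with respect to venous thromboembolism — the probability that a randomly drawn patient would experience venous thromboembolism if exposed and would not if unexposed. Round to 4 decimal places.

PNS ≈ 0.3279

p₁ = P(outcome | exposed) = 663/1420 = 0.4669
p₀ = P(outcome | unexposed) = 297/2136 = 0.13904
Under exogeneity and monotonicity, PNS = p₁ − p₀.
PNS = 0.4669 − 0.13904 = 0.32786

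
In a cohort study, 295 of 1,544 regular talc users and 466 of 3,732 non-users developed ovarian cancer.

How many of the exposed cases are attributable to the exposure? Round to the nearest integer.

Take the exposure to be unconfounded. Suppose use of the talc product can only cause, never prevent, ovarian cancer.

about 102 cases

p₁ = P(outcome | exposed) = 295/1544 = 0.19106
p₀ = P(outcome | unexposed) = 466/3732 = 0.12487
PN = (p₁ − p₀)/p₁ = (0.19106 − 0.12487) / 0.19106 ≈ 0.34646.
Attributable cases ≈ PN × (exposed cases) = 0.34646 × 295 ≈ 102.21.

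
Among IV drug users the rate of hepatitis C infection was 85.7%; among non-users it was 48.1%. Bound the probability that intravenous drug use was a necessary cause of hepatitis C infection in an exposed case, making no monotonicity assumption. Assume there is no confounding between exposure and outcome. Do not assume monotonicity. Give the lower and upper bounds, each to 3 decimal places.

p₁ = 0.857, p₀ = 0.481.
Under exogeneity alone the bounds on PN are max{0,(p₁−p₀)/p₁} ≤ PN ≤ min{1,(1−p₀)/p₁}.
  lower = (p₁ − p₀)/p₁ = 0.376 / 0.857 ≈ 0.4387
  upper = min{1, (1 − p₀)/p₁} = 0.519 / 0.857 ≈ 0.6056

0.439 ≤ PN ≤ 0.606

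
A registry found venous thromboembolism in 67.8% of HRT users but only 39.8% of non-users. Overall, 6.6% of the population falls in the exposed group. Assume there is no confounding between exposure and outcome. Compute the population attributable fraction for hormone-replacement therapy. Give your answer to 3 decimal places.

PAF ≈ 0.044

p₁ = 0.678, p₀ = 0.398.
Overall risk P(Y=1) = π·p₁ + (1−π)·p₀ = 0.066×0.678 + 0.934×0.398 = 0.41648.
Under exogeneity, PAF = [P(Y=1) − p₀] / P(Y=1).
PAF = (0.41648 − 0.398) / 0.41648 ≈ 0.0444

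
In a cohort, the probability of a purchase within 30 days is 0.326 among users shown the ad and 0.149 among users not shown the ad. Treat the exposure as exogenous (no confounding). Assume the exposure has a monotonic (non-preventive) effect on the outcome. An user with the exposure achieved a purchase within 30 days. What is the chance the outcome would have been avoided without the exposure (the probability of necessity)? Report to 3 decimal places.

Let p₁ = 0.326, p₀ = 0.149.
Under exogeneity and monotonicity, PN = (p₁ − p₀) / p₁.
PN = (0.326 − 0.149) / 0.326 = 0.177 / 0.326 ≈ 0.5429

PN ≈ 0.543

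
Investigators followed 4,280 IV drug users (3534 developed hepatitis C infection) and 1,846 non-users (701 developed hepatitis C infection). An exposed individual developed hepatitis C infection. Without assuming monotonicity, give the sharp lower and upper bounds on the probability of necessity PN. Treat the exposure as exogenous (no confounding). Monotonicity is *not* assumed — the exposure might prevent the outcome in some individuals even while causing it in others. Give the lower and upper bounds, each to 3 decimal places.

p₁ = P(outcome | exposed) = 3534/4280 = 0.8257
p₀ = P(outcome | unexposed) = 701/1846 = 0.37974
Under exogeneity alone the bounds on PN are max{0,(p₁−p₀)/p₁} ≤ PN ≤ min{1,(1−p₀)/p₁}.
  lower = (p₁ − p₀)/p₁ = 0.44596 / 0.8257 ≈ 0.5401
  upper = min{1, (1 − p₀)/p₁} = 0.62026 / 0.8257 ≈ 0.7512

0.540 ≤ PN ≤ 0.751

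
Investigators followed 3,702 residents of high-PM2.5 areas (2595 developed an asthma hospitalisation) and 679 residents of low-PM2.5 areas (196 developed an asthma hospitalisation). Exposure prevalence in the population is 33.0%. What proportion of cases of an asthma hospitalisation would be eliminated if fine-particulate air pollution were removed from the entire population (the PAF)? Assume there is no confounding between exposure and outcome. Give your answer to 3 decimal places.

PAF ≈ 0.320

p₁ = P(outcome | exposed) = 2595/3702 = 0.70097
p₀ = P(outcome | unexposed) = 196/679 = 0.28866
Overall risk P(Y=1) = π·p₁ + (1−π)·p₀ = 0.33×0.70097 + 0.67×0.28866 = 0.42472.
Under exogeneity, PAF = [P(Y=1) − p₀] / P(Y=1).
PAF = (0.42472 − 0.28866) / 0.42472 ≈ 0.3204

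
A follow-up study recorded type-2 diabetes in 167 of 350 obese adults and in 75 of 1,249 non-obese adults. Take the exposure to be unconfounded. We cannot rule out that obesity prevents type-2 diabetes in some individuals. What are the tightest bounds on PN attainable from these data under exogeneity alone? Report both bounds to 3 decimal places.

0.874 ≤ PN ≤ 1.000

p₁ = P(outcome | exposed) = 167/350 = 0.47714
p₀ = P(outcome | unexposed) = 75/1249 = 0.060048
Under exogeneity alone the bounds on PN are max{0,(p₁−p₀)/p₁} ≤ PN ≤ min{1,(1−p₀)/p₁}.
  lower = (p₁ − p₀)/p₁ = 0.41709 / 0.47714 ≈ 0.8742
  upper = min{1, (1 − p₀)/p₁} = 0.93995 / 0.47714 ≈ 1.9700 → capped at 1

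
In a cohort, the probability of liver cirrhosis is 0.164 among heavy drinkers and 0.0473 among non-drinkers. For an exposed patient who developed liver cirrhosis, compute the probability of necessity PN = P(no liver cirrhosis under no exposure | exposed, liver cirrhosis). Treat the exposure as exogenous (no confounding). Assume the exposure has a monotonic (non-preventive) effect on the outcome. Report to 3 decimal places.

Let p₁ = 0.164, p₀ = 0.0473.
Under exogeneity and monotonicity, PN = (p₁ − p₀) / p₁.
PN = (0.164 − 0.0473) / 0.164 = 0.1167 / 0.164 ≈ 0.7116

PN ≈ 0.712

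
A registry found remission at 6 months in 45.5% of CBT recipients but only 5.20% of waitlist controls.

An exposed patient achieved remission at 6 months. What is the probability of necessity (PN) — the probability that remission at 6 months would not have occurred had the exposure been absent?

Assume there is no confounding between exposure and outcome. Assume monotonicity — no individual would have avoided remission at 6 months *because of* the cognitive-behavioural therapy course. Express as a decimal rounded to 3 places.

PN ≈ 0.886

p₁ = 0.455, p₀ = 0.052.
Under exogeneity and monotonicity, PN = (p₁ − p₀) / p₁.
PN = (0.455 − 0.052) / 0.455 = 0.403 / 0.455 ≈ 0.8857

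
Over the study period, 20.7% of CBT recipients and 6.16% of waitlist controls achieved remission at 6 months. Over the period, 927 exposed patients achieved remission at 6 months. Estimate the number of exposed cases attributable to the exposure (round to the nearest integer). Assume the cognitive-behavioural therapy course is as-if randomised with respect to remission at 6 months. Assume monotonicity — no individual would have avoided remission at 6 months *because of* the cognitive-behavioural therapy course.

about 651 cases

p₁ = 0.207, p₀ = 0.0616.
PN = (p₁ − p₀)/p₁ = (0.207 − 0.0616) / 0.207 ≈ 0.70242.
Attributable cases ≈ PN × (exposed cases) = 0.70242 × 927 ≈ 651.14.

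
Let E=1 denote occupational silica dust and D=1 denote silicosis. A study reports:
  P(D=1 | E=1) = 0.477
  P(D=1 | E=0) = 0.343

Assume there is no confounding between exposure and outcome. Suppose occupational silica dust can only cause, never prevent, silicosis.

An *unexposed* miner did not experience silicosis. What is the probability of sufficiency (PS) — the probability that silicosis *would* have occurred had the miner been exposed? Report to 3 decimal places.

PS ≈ 0.204

Let p₁ = 0.477, p₀ = 0.343.
Under exogeneity and monotonicity, PS = (p₁ − p₀) / (1 − p₀).
PS = (0.477 − 0.343) / (1 − 0.343) = 0.134 / 0.657 ≈ 0.2040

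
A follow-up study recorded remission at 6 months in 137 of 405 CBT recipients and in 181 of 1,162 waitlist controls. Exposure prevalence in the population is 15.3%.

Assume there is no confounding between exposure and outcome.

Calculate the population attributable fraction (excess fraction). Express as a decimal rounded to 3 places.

p₁ = P(outcome | exposed) = 137/405 = 0.33827
p₀ = P(outcome | unexposed) = 181/1162 = 0.15577
Overall risk P(Y=1) = π·p₁ + (1−π)·p₀ = 0.153×0.33827 + 0.847×0.15577 = 0.18369.
Under exogeneity, PAF = [P(Y=1) − p₀] / P(Y=1).
PAF = (0.18369 − 0.15577) / 0.18369 ≈ 0.1520

PAF ≈ 0.152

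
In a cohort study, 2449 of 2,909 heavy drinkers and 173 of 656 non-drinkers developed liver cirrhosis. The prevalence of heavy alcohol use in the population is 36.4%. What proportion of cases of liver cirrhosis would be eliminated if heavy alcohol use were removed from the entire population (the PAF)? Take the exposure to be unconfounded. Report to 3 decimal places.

p₁ = P(outcome | exposed) = 2449/2909 = 0.84187
p₀ = P(outcome | unexposed) = 173/656 = 0.26372
Overall risk P(Y=1) = π·p₁ + (1−π)·p₀ = 0.364×0.84187 + 0.636×0.26372 = 0.47417.
Under exogeneity, PAF = [P(Y=1) − p₀] / P(Y=1).
PAF = (0.47417 − 0.26372) / 0.47417 ≈ 0.4438

PAF ≈ 0.444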